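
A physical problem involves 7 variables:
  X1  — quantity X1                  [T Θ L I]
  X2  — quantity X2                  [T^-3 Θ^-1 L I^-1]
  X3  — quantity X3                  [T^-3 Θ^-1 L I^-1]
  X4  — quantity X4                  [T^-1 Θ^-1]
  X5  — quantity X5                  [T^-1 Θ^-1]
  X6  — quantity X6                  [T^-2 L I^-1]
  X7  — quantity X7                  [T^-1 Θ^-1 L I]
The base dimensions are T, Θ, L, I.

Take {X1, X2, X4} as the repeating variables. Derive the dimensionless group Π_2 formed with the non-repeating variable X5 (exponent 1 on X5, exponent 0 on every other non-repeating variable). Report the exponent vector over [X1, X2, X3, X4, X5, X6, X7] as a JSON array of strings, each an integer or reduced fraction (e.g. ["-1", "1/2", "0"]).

Dimensional matrix (T×Θ×L×I by X1×X2×X3×X4×X5×X6×X7):
  T: [ 1 -3 -3 -1 -1 -2 -1]
  Θ: [ 1 -1 -1 -1 -1  0 -1]
  L: [ 1  1  1  0  0  1  1]
  I: [ 1 -1 -1  0  0 -1  1]
RREF → pivots at {X1,X2,X4} ⇒ r = 3
Repeat: X1,X2,X4; free: X3,X5,X6,X7
RREF:
  r0: [   1    0    0    0    0    0    1]
  r1: [   0    1    1    0    0    1    0]
  r2: [   0    0    0    1    1   -1    2]
  r3: [   0    0    0    0    0    0    0]
Fix exponent of X5 at 1, X3 at 0, X6 at 0, X7 at 0; solve each RREF row for its pivot's exponent:
  r0: exp(X1) + (0)·1 = 0 ⇒ exp(X1) = 0
  r1: exp(X2) + (0)·1 = 0 ⇒ exp(X2) = 0
  r2: exp(X4) + (1)·1 = 0 ⇒ exp(X4) = -1
Π_2 = X4^-1 · X5

["0", "0", "0", "-1", "1", "0", "0"]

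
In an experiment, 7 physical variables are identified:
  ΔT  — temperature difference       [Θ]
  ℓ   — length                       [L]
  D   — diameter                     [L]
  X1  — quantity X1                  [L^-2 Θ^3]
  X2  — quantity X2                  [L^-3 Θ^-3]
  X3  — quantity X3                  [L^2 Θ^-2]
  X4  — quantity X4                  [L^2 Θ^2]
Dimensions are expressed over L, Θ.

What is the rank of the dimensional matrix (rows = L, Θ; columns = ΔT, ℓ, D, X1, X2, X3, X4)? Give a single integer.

2

Dimensional matrix (L×Θ by ΔT×ℓ×D×X1×X2×X3×X4):
  L: [ 0  1  1 -2 -3  2  2]
  Θ: [ 1  0  0  3 -3 -2  2]
RREF → pivots at {ΔT,ℓ} ⇒ r = 2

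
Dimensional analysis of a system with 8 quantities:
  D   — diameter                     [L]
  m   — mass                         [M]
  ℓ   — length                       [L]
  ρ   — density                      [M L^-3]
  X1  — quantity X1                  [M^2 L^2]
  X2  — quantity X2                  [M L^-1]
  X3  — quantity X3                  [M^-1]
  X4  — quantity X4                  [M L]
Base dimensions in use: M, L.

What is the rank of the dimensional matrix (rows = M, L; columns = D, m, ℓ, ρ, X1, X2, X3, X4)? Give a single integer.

2

Dimensional matrix (M×L by D×m×ℓ×ρ×X1×X2×X3×X4):
  M: [ 0  1  0  1  2  1 -1  1]
  L: [ 1  0  1 -3  2 -1  0  1]
RREF → pivots at {D,m} ⇒ r = 2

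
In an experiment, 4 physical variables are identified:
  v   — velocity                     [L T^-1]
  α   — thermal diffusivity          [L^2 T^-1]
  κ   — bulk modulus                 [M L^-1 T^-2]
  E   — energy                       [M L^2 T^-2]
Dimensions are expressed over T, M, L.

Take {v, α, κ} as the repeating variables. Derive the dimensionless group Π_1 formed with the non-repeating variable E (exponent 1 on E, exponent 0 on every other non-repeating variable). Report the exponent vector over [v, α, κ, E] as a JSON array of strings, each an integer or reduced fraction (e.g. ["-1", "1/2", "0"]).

Dimensional matrix (T×M×L by v×α×κ×E):
  T: [-1 -1 -2 -2]
  M: [ 0  0  1  1]
  L: [ 1  2 -1  2]
RREF → pivots at {v,α,κ} ⇒ r = 3
Pivot set = {v,α,κ}, free = {E}
RREF:
  r0: [   1    0    0   -3]
  r1: [   0    1    0    3]
  r2: [   0    0    1    1]
Fix exponent of E at 1; solve each RREF row for its pivot's exponent:
  r0: exp(v) + (-3)·1 = 0 ⇒ exp(v) = 3
  r1: exp(α) + (3)·1 = 0 ⇒ exp(α) = -3
  r2: exp(κ) + (1)·1 = 0 ⇒ exp(κ) = -1
Π_1 = v^3 · α^-3 · κ^-1 · E

["3", "-3", "-1", "1"]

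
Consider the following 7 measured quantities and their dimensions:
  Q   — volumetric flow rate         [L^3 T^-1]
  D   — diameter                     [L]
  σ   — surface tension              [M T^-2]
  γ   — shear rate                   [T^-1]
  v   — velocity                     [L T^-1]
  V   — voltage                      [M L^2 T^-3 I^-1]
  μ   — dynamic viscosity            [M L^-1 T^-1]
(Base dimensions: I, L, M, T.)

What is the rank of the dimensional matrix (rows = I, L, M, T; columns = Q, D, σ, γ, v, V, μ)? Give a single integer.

4

Exponent matrix [I,L,M,T] × [Q,D,σ,γ,v,V,μ]:
  I: [ 0  0  0  0  0 -1  0]
  L: [ 3  1  0  0  1  2 -1]
  M: [ 0  0  1  0  0  1  1]
  T: [-1  0 -2 -1 -1 -3 -1]
RREF → pivots at {Q,D,σ,V} ⇒ r = 4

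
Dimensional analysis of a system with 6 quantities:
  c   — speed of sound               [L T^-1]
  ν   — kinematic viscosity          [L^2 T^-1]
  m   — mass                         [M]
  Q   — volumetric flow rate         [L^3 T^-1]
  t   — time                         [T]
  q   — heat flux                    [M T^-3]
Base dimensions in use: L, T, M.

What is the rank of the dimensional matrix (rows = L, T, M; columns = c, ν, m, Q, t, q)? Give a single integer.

Exponent matrix [L,T,M] × [c,ν,m,Q,t,q]:
  L: [ 1  2  0  3  0  0]
  T: [-1 -1  0 -1  1 -3]
  M: [ 0  0  1  0  0  1]
RREF → pivots at {c,ν,m} ⇒ r = 3

3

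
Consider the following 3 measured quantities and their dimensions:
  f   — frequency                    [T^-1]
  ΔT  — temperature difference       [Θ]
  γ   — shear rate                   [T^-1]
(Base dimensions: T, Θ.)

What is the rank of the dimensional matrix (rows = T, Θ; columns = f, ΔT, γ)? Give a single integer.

2

Exponent matrix [T,Θ] × [f,ΔT,γ]:
  T: [-1  0 -1]
  Θ: [ 0  1  0]
Echelon form has 2 nonzero rows (pivots: f,ΔT)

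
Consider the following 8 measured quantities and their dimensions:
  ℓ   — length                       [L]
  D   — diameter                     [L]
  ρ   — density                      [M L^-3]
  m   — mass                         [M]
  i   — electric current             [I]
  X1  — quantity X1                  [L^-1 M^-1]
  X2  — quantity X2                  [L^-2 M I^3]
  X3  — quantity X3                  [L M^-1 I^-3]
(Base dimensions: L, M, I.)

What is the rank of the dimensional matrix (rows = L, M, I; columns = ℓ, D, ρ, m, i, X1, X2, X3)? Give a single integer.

3

Exponent matrix [L,M,I] × [ℓ,D,ρ,m,i,X1,X2,X3]:
  L: [ 1  1 -3  0  0 -1 -2  1]
  M: [ 0  0  1  1  0 -1  1 -1]
  I: [ 0  0  0  0  1  0  3 -3]
Echelon form has 3 nonzero rows (pivots: ℓ,ρ,i)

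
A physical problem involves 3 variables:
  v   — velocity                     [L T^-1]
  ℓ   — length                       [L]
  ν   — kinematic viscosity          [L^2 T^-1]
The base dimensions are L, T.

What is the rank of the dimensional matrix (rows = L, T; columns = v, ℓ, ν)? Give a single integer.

Exponent matrix [L,T] × [v,ℓ,ν]:
  L: [ 1  1  2]
  T: [-1  0 -1]
Echelon form has 2 nonzero rows (pivots: v,ℓ)

2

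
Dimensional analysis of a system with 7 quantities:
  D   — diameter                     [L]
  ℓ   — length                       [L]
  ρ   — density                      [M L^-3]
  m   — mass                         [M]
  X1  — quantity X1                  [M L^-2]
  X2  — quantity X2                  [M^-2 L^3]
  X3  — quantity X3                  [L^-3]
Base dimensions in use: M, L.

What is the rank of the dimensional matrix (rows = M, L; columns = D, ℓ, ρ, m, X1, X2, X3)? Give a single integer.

2

Exponent matrix [M,L] × [D,ℓ,ρ,m,X1,X2,X3]:
  M: [ 0  0  1  1  1 -2  0]
  L: [ 1  1 -3  0 -2  3 -3]
Echelon form has 2 nonzero rows (pivots: D,ρ)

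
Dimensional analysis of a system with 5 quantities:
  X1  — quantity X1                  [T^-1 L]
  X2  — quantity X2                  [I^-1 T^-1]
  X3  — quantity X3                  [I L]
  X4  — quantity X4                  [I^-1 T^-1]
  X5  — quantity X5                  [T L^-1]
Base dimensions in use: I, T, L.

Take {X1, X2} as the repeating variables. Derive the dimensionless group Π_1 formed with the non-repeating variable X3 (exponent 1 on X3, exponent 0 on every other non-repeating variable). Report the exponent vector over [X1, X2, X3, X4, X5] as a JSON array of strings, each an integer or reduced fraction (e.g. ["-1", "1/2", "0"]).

Dimensional matrix (I×T×L by X1×X2×X3×X4×X5):
  I: [ 0 -1  1 -1  0]
  T: [-1 -1  0 -1  1]
  L: [ 1  0  1  0 -1]
RREF → pivots at {X1,X2} ⇒ r = 2
Repeat: X1,X2; free: X3,X4,X5
RREF:
  r0: [   1    0    1    0   -1]
  r1: [   0    1   -1    1    0]
  r2: [   0    0    0    0    0]
Fix exponent of X3 at 1, X4 at 0, X5 at 0; solve each RREF row for its pivot's exponent:
  r0: exp(X1) + (1)·1 = 0 ⇒ exp(X1) = -1
  r1: exp(X2) + (-1)·1 = 0 ⇒ exp(X2) = 1
Π_1 = X1^-1 · X2 · X3

["-1", "1", "1", "0", "0"]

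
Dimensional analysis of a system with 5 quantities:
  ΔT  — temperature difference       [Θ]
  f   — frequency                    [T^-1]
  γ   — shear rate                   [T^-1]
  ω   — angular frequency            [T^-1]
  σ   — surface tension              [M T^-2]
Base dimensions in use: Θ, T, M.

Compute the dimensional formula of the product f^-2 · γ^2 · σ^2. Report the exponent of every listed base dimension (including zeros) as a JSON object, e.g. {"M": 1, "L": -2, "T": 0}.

{"Θ": 0, "T": -4, "M": 2}

Write exponents as rows Θ,T,M / cols ΔT,f,γ,ω,σ:
  Θ: [ 1  0  0  0  0]
  T: [ 0 -1 -1 -1 -2]
  M: [ 0  0  0  0  1]
  [Θ]: (-2)·0+(2)·0+(2)·0 = 0
  [T]: (-2)·-1+(2)·-1+(2)·-2 = -4
  [M]: (-2)·0+(2)·0+(2)·1 = 2
⇒ T^-4 M^2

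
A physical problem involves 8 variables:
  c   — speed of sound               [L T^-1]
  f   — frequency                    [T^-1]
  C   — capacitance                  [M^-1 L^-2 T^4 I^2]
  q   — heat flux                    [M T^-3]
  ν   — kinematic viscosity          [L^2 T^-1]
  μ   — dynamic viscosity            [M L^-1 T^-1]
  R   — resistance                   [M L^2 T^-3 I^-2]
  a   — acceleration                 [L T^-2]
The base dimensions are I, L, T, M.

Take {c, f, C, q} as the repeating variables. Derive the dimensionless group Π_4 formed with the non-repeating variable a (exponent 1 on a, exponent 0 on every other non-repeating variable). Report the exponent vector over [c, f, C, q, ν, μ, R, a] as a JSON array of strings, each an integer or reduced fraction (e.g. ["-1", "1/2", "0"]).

Exponent matrix [I,L,T,M] × [c,f,C,q,ν,μ,R,a]:
  I: [ 0  0  2  0  0  0 -2  0]
  L: [ 1  0 -2  0  2 -1  2  1]
  T: [-1 -1  4 -3 -1 -1 -3 -2]
  M: [ 0  0 -1  1  0  1  1  0]
Echelon form has 4 nonzero rows (pivots: c,f,C,q)
Repeat: c,f,C,q; free: ν,μ,R,a
RREF:
  r0: [   1    0    0    0    2   -1    0    1]
  r1: [   0    1    0    0   -1   -1   -1    1]
  r2: [   0    0    1    0    0    0   -1    0]
  r3: [   0    0    0    1    0    1    0    0]
Fix exponent of a at 1, ν at 0, μ at 0, R at 0; solve each RREF row for its pivot's exponent:
  r0: exp(c) + (1)·1 = 0 ⇒ exp(c) = -1
  r1: exp(f) + (1)·1 = 0 ⇒ exp(f) = -1
  r2: exp(C) + (0)·1 = 0 ⇒ exp(C) = 0
  r3: exp(q) + (0)·1 = 0 ⇒ exp(q) = 0
Π_4 = c^-1 · f^-1 · a

["-1", "-1", "0", "0", "0", "0", "0", "1"]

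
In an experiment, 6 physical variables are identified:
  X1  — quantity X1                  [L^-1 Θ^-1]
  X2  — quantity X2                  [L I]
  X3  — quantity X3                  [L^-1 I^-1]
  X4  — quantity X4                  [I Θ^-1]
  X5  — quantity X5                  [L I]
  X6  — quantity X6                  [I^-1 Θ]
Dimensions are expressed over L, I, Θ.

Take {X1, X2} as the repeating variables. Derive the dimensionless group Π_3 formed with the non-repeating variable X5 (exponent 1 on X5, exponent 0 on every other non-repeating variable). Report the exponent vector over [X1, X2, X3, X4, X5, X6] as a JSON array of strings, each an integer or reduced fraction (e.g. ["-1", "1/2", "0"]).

["0", "-1", "0", "0", "1", "0"]

Write exponents as rows L,I,Θ / cols X1,X2,X3,X4,X5,X6:
  L: [-1  1 -1  0  1  0]
  I: [ 0  1 -1  1  1 -1]
  Θ: [-1  0  0 -1  0  1]
Echelon form has 2 nonzero rows (pivots: X1,X2)
Repeat: X1,X2; free: X3,X4,X5,X6
RREF:
  r0: [   1    0    0    1    0   -1]
  r1: [   0    1   -1    1    1   -1]
  r2: [   0    0    0    0    0    0]
Fix exponent of X5 at 1, X3 at 0, X4 at 0, X6 at 0; solve each RREF row for its pivot's exponent:
  r0: exp(X1) + (0)·1 = 0 ⇒ exp(X1) = 0
  r1: exp(X2) + (1)·1 = 0 ⇒ exp(X2) = -1
Π_3 = X2^-1 · X5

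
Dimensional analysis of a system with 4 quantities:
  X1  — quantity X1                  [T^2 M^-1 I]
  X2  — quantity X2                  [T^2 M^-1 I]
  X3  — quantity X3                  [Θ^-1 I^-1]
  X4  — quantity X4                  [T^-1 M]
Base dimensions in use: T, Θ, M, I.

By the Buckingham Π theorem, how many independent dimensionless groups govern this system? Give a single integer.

Write exponents as rows T,Θ,M,I / cols X1,X2,X3,X4:
  T: [ 2  2  0 -1]
  Θ: [ 0  0 -1  0]
  M: [-1 -1  0  1]
  I: [ 1  1 -1  0]
RREF → pivots at {X1,X3,X4} ⇒ r = 3
4 vars − rank 3 = 1 Π group

1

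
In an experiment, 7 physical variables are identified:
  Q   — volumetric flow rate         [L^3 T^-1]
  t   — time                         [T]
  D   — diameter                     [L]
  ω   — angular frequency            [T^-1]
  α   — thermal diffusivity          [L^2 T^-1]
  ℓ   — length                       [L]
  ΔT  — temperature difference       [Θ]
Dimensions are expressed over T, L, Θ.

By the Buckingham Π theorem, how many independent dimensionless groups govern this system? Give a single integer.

4

Write exponents as rows T,L,Θ / cols Q,t,D,ω,α,ℓ,ΔT:
  T: [-1  1  0 -1 -1  0  0]
  L: [ 3  0  1  0  2  1  0]
  Θ: [ 0  0  0  0  0  0  1]
RREF → pivots at {Q,t,ΔT} ⇒ r = 3
7 vars − rank 3 = 4 Π groups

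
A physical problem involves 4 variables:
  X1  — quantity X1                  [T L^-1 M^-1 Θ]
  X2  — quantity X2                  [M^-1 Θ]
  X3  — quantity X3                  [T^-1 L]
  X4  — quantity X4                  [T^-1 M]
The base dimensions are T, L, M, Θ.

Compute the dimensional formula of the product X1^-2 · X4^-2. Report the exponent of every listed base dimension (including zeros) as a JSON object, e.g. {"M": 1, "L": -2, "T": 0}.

Dimensional matrix (T×L×M×Θ by X1×X2×X3×X4):
  T: [ 1  0 -1 -1]
  L: [-1  0  1  0]
  M: [-1 -1  0  1]
  Θ: [ 1  1  0  0]
  [T]: (-2)·1+(-2)·-1 = 0
  [L]: (-2)·-1+(-2)·0 = 2
  [M]: (-2)·-1+(-2)·1 = 0
  [Θ]: (-2)·1+(-2)·0 = -2
⇒ L^2 Θ^-2

{"T": 0, "L": 2, "M": 0, "Θ": -2}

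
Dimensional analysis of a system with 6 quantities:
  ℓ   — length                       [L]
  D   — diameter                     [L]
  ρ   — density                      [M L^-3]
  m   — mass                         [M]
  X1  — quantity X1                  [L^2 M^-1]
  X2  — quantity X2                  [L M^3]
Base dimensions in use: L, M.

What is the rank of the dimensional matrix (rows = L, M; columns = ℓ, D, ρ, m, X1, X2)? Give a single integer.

2

Exponent matrix [L,M] × [ℓ,D,ρ,m,X1,X2]:
  L: [ 1  1 -3  0  2  1]
  M: [ 0  0  1  1 -1  3]
Row reduction gives pivot columns ℓ,ρ; rank = 2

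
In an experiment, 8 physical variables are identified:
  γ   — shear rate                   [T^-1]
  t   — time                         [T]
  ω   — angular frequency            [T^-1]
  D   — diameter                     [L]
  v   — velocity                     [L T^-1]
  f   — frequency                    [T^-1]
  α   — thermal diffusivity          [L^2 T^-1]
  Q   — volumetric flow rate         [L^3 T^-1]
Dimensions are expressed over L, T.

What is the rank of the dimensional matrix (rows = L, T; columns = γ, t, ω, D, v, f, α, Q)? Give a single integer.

Write exponents as rows L,T / cols γ,t,ω,D,v,f,α,Q:
  L: [ 0  0  0  1  1  0  2  3]
  T: [-1  1 -1  0 -1 -1 -1 -1]
Echelon form has 2 nonzero rows (pivots: γ,D)

2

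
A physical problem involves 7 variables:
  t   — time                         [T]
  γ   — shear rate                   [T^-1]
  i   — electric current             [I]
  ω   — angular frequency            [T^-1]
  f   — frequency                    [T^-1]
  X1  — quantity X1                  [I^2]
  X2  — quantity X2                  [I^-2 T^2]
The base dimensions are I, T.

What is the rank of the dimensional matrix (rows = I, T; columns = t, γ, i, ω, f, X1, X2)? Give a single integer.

Dimensional matrix (I×T by t×γ×i×ω×f×X1×X2):
  I: [ 0  0  1  0  0  2 -2]
  T: [ 1 -1  0 -1 -1  0  2]
RREF → pivots at {t,i} ⇒ r = 2

2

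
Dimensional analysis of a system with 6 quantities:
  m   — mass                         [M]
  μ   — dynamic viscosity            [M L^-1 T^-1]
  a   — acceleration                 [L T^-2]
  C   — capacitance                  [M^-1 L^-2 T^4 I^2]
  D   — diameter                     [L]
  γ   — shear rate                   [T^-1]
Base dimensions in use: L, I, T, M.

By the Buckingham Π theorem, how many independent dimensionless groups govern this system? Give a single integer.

Exponent matrix [L,I,T,M] × [m,μ,a,C,D,γ]:
  L: [ 0 -1  1 -2  1  0]
  I: [ 0  0  0  2  0  0]
  T: [ 0 -1 -2  4  0 -1]
  M: [ 1  1  0 -1  0  0]
Row reduction gives pivot columns m,μ,a,C; rank = 4
Π count = n − r = 6 − 4 = 2

2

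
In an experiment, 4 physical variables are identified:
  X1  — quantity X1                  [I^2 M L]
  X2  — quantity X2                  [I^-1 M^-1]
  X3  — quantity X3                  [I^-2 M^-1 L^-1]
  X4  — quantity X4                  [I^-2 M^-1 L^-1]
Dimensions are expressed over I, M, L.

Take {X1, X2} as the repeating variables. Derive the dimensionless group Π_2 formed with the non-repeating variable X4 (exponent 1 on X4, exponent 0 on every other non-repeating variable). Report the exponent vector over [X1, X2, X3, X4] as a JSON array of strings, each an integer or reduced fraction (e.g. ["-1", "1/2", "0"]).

["1", "0", "0", "1"]

Dimensional matrix (I×M×L by X1×X2×X3×X4):
  I: [ 2 -1 -2 -2]
  M: [ 1 -1 -1 -1]
  L: [ 1  0 -1 -1]
Echelon form has 2 nonzero rows (pivots: X1,X2)
Pivot set = {X1,X2}, free = {X3,X4}
RREF:
  r0: [   1    0   -1   -1]
  r1: [   0    1    0    0]
  r2: [   0    0    0    0]
Fix exponent of X4 at 1, X3 at 0; solve each RREF row for its pivot's exponent:
  r0: exp(X1) + (-1)·1 = 0 ⇒ exp(X1) = 1
  r1: exp(X2) + (0)·1 = 0 ⇒ exp(X2) = 0
Π_2 = X1 · X4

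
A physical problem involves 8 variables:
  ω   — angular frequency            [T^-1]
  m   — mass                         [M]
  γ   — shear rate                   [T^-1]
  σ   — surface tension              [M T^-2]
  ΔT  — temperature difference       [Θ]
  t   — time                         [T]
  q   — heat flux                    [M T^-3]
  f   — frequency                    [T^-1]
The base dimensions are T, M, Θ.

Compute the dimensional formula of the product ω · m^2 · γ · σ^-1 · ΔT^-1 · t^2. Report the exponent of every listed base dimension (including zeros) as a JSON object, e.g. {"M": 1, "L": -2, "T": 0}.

{"T": 2, "M": 1, "Θ": -1}

Dimensional matrix (T×M×Θ by ω×m×γ×σ×ΔT×t×q×f):
  T: [-1  0 -1 -2  0  1 -3 -1]
  M: [ 0  1  0  1  0  0  1  0]
  Θ: [ 0  0  0  0  1  0  0  0]
  [T]: (1)·-1+(2)·0+(1)·-1+(-1)·-2+(-1)·0+(2)·1 = 2
  [M]: (1)·0+(2)·1+(1)·0+(-1)·1+(-1)·0+(2)·0 = 1
  [Θ]: (1)·0+(2)·0+(1)·0+(-1)·0+(-1)·1+(2)·0 = -1
⇒ T^2 M Θ^-1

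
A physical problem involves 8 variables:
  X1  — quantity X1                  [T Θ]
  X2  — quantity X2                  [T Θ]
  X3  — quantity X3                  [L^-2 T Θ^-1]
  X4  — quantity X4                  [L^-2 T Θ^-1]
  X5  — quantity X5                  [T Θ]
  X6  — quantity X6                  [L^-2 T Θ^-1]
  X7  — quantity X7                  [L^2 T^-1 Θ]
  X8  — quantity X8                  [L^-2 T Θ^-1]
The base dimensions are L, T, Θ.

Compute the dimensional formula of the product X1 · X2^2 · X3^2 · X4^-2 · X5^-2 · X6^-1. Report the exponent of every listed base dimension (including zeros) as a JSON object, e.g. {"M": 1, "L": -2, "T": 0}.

{"L": 2, "T": 0, "Θ": 2}

Dimensional matrix (L×T×Θ by X1×X2×X3×X4×X5×X6×X7×X8):
  L: [ 0  0 -2 -2  0 -2  2 -2]
  T: [ 1  1  1  1  1  1 -1  1]
  Θ: [ 1  1 -1 -1  1 -1  1 -1]
  [L]: (1)·0+(2)·0+(2)·-2+(-2)·-2+(-2)·0+(-1)·-2 = 2
  [T]: (1)·1+(2)·1+(2)·1+(-2)·1+(-2)·1+(-1)·1 = 0
  [Θ]: (1)·1+(2)·1+(2)·-1+(-2)·-1+(-2)·1+(-1)·-1 = 2
⇒ L^2 Θ^2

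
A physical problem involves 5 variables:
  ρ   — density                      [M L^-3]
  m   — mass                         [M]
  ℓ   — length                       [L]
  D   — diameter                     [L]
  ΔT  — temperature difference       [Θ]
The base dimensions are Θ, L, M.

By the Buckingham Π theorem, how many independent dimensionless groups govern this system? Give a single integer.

2

Dimensional matrix (Θ×L×M by ρ×m×ℓ×D×ΔT):
  Θ: [ 0  0  0  0  1]
  L: [-3  0  1  1  0]
  M: [ 1  1  0  0  0]
RREF → pivots at {ρ,m,ΔT} ⇒ r = 3
5 vars − rank 3 = 2 Π groups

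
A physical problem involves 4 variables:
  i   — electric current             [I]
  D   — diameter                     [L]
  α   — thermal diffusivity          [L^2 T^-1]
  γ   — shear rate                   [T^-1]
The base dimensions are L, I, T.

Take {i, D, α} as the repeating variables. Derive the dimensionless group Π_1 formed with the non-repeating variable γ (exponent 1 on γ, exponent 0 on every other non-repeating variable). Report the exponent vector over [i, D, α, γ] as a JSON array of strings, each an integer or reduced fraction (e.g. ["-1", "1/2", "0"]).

Dimensional matrix (L×I×T by i×D×α×γ):
  L: [ 0  1  2  0]
  I: [ 1  0  0  0]
  T: [ 0  0 -1 -1]
Row reduction gives pivot columns i,D,α; rank = 3
Repeat: i,D,α; free: γ
RREF:
  r0: [   1    0    0    0]
  r1: [   0    1    0   -2]
  r2: [   0    0    1    1]
Fix exponent of γ at 1; solve each RREF row for its pivot's exponent:
  r0: exp(i) + (0)·1 = 0 ⇒ exp(i) = 0
  r1: exp(D) + (-2)·1 = 0 ⇒ exp(D) = 2
  r2: exp(α) + (1)·1 = 0 ⇒ exp(α) = -1
Π_1 = D^2 · α^-1 · γ

["0", "2", "-1", "1"]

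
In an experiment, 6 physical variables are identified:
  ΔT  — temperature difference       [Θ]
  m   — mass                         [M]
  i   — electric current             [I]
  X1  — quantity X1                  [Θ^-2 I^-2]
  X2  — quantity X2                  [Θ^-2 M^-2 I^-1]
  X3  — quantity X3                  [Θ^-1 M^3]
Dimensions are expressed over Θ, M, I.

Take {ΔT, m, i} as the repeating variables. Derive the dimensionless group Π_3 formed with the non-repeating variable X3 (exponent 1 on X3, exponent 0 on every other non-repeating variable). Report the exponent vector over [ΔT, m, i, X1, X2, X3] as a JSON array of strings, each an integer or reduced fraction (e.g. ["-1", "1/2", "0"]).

Write exponents as rows Θ,M,I / cols ΔT,m,i,X1,X2,X3:
  Θ: [ 1  0  0 -2 -2 -1]
  M: [ 0  1  0  0 -2  3]
  I: [ 0  0  1 -2 -1  0]
Row reduction gives pivot columns ΔT,m,i; rank = 3
Repeat: ΔT,m,i; free: X1,X2,X3
RREF:
  r0: [   1    0    0   -2   -2   -1]
  r1: [   0    1    0    0   -2    3]
  r2: [   0    0    1   -2   -1    0]
Fix exponent of X3 at 1, X1 at 0, X2 at 0; solve each RREF row for its pivot's exponent:
  r0: exp(ΔT) + (-1)·1 = 0 ⇒ exp(ΔT) = 1
  r1: exp(m) + (3)·1 = 0 ⇒ exp(m) = -3
  r2: exp(i) + (0)·1 = 0 ⇒ exp(i) = 0
Π_3 = ΔT · m^-3 · X3

["1", "-3", "0", "0", "0", "1"]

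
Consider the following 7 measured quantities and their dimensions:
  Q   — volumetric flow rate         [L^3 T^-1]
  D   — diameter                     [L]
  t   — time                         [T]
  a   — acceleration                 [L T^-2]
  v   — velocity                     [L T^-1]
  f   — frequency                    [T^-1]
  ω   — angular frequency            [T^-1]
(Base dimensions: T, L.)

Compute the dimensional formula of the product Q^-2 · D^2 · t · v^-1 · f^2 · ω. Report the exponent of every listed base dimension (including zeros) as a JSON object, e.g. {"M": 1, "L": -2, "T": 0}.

Exponent matrix [T,L] × [Q,D,t,a,v,f,ω]:
  T: [-1  0  1 -2 -1 -1 -1]
  L: [ 3  1  0  1  1  0  0]
  [T]: (-2)·-1+(2)·0+(1)·1+(-1)·-1+(2)·-1+(1)·-1 = 1
  [L]: (-2)·3+(2)·1+(1)·0+(-1)·1+(2)·0+(1)·0 = -5
⇒ T L^-5

{"T": 1, "L": -5}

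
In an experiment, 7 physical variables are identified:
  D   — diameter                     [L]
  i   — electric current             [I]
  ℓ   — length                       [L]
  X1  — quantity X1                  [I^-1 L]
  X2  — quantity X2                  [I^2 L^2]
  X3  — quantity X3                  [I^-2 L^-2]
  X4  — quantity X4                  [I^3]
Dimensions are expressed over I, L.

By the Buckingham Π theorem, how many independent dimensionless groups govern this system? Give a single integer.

Exponent matrix [I,L] × [D,i,ℓ,X1,X2,X3,X4]:
  I: [ 0  1  0 -1  2 -2  3]
  L: [ 1  0  1  1  2 -2  0]
Echelon form has 2 nonzero rows (pivots: D,i)
n=7, r=2 ⇒ 5 dimensionless groups

5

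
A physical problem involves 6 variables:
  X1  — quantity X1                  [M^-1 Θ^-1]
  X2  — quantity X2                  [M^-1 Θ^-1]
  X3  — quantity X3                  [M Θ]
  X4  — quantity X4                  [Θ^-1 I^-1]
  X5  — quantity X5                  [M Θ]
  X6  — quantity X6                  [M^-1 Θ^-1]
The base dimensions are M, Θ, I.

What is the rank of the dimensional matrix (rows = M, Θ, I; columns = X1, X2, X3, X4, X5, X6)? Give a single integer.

Exponent matrix [M,Θ,I] × [X1,X2,X3,X4,X5,X6]:
  M: [-1 -1  1  0  1 -1]
  Θ: [-1 -1  1 -1  1 -1]
  I: [ 0  0  0 -1  0  0]
RREF → pivots at {X1,X4} ⇒ r = 2

2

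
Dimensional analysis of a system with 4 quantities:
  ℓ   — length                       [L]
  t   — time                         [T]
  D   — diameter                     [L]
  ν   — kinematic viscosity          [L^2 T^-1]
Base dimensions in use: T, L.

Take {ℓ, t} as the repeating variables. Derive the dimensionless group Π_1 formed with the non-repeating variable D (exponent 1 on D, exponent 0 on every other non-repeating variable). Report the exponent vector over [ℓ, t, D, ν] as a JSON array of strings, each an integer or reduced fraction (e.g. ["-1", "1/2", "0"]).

Exponent matrix [T,L] × [ℓ,t,D,ν]:
  T: [ 0  1  0 -1]
  L: [ 1  0  1  2]
RREF → pivots at {ℓ,t} ⇒ r = 2
Pivot set = {ℓ,t}, free = {D,ν}
RREF:
  r0: [   1    0    1    2]
  r1: [   0    1    0   -1]
Fix exponent of D at 1, ν at 0; solve each RREF row for its pivot's exponent:
  r0: exp(ℓ) + (1)·1 = 0 ⇒ exp(ℓ) = -1
  r1: exp(t) + (0)·1 = 0 ⇒ exp(t) = 0
Π_1 = ℓ^-1 · D

["-1", "0", "1", "0"]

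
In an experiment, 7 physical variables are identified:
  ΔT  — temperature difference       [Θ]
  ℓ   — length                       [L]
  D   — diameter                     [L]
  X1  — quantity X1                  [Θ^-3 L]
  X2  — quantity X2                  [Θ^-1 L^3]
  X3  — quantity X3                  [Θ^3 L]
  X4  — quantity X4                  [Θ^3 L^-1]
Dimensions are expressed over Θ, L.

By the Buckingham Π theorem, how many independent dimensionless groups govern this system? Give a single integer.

5

Exponent matrix [Θ,L] × [ΔT,ℓ,D,X1,X2,X3,X4]:
  Θ: [ 1  0  0 -3 -1  3  3]
  L: [ 0  1  1  1  3  1 -1]
RREF → pivots at {ΔT,ℓ} ⇒ r = 2
n=7, r=2 ⇒ 5 dimensionless groups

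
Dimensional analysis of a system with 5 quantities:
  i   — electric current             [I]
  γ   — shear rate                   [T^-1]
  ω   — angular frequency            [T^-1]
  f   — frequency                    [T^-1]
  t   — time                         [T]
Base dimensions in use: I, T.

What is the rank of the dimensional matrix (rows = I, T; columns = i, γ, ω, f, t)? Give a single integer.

2

Write exponents as rows I,T / cols i,γ,ω,f,t:
  I: [ 1  0  0  0  0]
  T: [ 0 -1 -1 -1  1]
RREF → pivots at {i,γ} ⇒ r = 2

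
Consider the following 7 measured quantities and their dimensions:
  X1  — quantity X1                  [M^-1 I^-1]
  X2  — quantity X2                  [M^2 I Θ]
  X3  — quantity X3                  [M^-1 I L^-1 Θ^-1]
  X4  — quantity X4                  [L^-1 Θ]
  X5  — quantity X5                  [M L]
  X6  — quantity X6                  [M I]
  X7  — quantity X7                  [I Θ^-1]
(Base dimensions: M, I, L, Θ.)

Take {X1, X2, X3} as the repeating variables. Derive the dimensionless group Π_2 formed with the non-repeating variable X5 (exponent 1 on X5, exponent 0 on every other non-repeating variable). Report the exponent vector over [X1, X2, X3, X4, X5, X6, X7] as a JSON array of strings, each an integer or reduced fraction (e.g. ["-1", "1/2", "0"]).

["2", "1", "1", "0", "1", "0", "0"]

Dimensional matrix (M×I×L×Θ by X1×X2×X3×X4×X5×X6×X7):
  M: [-1  2 -1  0  1  1  0]
  I: [-1  1  1  0  0  1  1]
  L: [ 0  0 -1 -1  1  0  0]
  Θ: [ 0  1 -1  1  0  0 -1]
Echelon form has 3 nonzero rows (pivots: X1,X2,X3)
Pivot set = {X1,X2,X3}, free = {X4,X5,X6,X7}
RREF:
  r0: [   1    0    0    3   -2   -1   -2]
  r1: [   0    1    0    2   -1    0   -1]
  r2: [   0    0    1    1   -1    0    0]
  r3: [   0    0    0    0    0    0    0]
Fix exponent of X5 at 1, X4 at 0, X6 at 0, X7 at 0; solve each RREF row for its pivot's exponent:
  r0: exp(X1) + (-2)·1 = 0 ⇒ exp(X1) = 2
  r1: exp(X2) + (-1)·1 = 0 ⇒ exp(X2) = 1
  r2: exp(X3) + (-1)·1 = 0 ⇒ exp(X3) = 1
Π_2 = X1^2 · X2 · X3 · X5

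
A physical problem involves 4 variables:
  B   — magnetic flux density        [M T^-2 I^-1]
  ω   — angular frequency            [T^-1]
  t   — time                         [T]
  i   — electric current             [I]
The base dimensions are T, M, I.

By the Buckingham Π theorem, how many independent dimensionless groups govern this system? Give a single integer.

1

Dimensional matrix (T×M×I by B×ω×t×i):
  T: [-2 -1  1  0]
  M: [ 1  0  0  0]
  I: [-1  0  0  1]
Row reduction gives pivot columns B,ω,i; rank = 3
n=4, r=3 ⇒ 1 dimensionless group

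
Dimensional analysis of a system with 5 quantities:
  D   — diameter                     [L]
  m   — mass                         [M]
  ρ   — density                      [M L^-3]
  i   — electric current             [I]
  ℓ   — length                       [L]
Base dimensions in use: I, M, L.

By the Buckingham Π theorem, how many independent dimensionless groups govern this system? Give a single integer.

2

Exponent matrix [I,M,L] × [D,m,ρ,i,ℓ]:
  I: [ 0  0  0  1  0]
  M: [ 0  1  1  0  0]
  L: [ 1  0 -3  0  1]
Row reduction gives pivot columns D,m,i; rank = 3
n=5, r=3 ⇒ 2 dimensionless groups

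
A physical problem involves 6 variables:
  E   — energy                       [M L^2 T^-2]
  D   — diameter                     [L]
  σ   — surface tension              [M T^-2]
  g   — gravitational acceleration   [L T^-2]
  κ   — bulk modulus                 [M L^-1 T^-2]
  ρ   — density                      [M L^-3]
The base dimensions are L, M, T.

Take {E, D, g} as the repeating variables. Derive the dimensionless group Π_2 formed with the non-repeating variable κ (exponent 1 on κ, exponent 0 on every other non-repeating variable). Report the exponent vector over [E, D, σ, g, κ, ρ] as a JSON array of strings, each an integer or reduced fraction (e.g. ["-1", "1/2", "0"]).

Write exponents as rows L,M,T / cols E,D,σ,g,κ,ρ:
  L: [ 2  1  0  1 -1 -3]
  M: [ 1  0  1  0  1  1]
  T: [-2  0 -2 -2 -2  0]
RREF → pivots at {E,D,g} ⇒ r = 3
Repeat: E,D,g; free: σ,κ,ρ
RREF:
  r0: [   1    0    1    0    1    1]
  r1: [   0    1   -2    0   -3   -4]
  r2: [   0    0    0    1    0   -1]
Fix exponent of κ at 1, σ at 0, ρ at 0; solve each RREF row for its pivot's exponent:
  r0: exp(E) + (1)·1 = 0 ⇒ exp(E) = -1
  r1: exp(D) + (-3)·1 = 0 ⇒ exp(D) = 3
  r2: exp(g) + (0)·1 = 0 ⇒ exp(g) = 0
Π_2 = E^-1 · D^3 · κ

["-1", "3", "0", "0", "1", "0"]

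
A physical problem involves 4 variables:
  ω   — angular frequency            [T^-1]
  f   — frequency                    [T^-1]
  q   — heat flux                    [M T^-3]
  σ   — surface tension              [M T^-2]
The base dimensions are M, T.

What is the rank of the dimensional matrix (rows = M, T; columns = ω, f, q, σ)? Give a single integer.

Write exponents as rows M,T / cols ω,f,q,σ:
  M: [ 0  0  1  1]
  T: [-1 -1 -3 -2]
Row reduction gives pivot columns ω,q; rank = 2

2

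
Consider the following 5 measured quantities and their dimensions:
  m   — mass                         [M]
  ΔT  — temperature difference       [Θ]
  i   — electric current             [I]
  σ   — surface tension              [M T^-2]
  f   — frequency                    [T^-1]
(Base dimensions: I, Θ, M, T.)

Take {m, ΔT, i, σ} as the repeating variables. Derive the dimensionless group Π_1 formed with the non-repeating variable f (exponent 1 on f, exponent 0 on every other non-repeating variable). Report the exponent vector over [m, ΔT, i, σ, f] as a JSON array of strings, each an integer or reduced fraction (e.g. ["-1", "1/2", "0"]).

Exponent matrix [I,Θ,M,T] × [m,ΔT,i,σ,f]:
  I: [ 0  0  1  0  0]
  Θ: [ 0  1  0  0  0]
  M: [ 1  0  0  1  0]
  T: [ 0  0  0 -2 -1]
RREF → pivots at {m,ΔT,i,σ} ⇒ r = 4
Repeat: m,ΔT,i,σ; free: f
RREF:
  r0: [   1    0    0    0 -1/2]
  r1: [   0    1    0    0    0]
  r2: [   0    0    1    0    0]
  r3: [   0    0    0    1  1/2]
Fix exponent of f at 1; solve each RREF row for its pivot's exponent:
  r0: exp(m) + (-1/2)·1 = 0 ⇒ exp(m) = 1/2
  r1: exp(ΔT) + (0)·1 = 0 ⇒ exp(ΔT) = 0
  r2: exp(i) + (0)·1 = 0 ⇒ exp(i) = 0
  r3: exp(σ) + (1/2)·1 = 0 ⇒ exp(σ) = -1/2
Π_1 = m^(1/2) · σ^(-1/2) · f

["1/2", "0", "0", "-1/2", "1"]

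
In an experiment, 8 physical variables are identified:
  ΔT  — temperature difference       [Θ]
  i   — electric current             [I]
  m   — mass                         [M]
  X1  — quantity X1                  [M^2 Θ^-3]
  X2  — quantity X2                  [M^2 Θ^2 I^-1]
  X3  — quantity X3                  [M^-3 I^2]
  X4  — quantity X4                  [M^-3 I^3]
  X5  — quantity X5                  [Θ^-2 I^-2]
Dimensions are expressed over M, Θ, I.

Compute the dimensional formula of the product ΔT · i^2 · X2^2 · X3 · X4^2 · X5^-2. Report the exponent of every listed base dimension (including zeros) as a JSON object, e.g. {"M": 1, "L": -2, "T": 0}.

Exponent matrix [M,Θ,I] × [ΔT,i,m,X1,X2,X3,X4,X5]:
  M: [ 0  0  1  2  2 -3 -3  0]
  Θ: [ 1  0  0 -3  2  0  0 -2]
  I: [ 0  1  0  0 -1  2  3 -2]
  [M]: (1)·0+(2)·0+(2)·2+(1)·-3+(2)·-3+(-2)·0 = -5
  [Θ]: (1)·1+(2)·0+(2)·2+(1)·0+(2)·0+(-2)·-2 = 9
  [I]: (1)·0+(2)·1+(2)·-1+(1)·2+(2)·3+(-2)·-2 = 12
⇒ M^-5 Θ^9 I^12

{"M": -5, "Θ": 9, "I": 12}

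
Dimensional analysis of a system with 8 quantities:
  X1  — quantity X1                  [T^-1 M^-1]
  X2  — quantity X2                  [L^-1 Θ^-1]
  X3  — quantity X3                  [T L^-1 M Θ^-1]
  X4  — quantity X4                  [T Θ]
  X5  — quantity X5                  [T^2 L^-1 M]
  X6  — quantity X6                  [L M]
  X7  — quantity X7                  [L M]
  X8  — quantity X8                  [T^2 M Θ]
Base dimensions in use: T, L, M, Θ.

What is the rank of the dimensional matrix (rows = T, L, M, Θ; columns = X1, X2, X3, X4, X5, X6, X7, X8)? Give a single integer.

Dimensional matrix (T×L×M×Θ by X1×X2×X3×X4×X5×X6×X7×X8):
  T: [-1  0  1  1  2  0  0  2]
  L: [ 0 -1 -1  0 -1  1  1  0]
  M: [-1  0  1  0  1  1  1  1]
  Θ: [ 0 -1 -1  1  0  0  0  1]
RREF → pivots at {X1,X2,X4} ⇒ r = 3

3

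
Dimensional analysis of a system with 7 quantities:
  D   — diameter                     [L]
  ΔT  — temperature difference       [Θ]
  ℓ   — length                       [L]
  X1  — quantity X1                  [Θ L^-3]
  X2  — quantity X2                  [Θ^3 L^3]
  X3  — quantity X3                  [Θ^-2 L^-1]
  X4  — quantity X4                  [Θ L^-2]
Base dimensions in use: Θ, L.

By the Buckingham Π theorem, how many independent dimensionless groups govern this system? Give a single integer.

5

Write exponents as rows Θ,L / cols D,ΔT,ℓ,X1,X2,X3,X4:
  Θ: [ 0  1  0  1  3 -2  1]
  L: [ 1  0  1 -3  3 -1 -2]
RREF → pivots at {D,ΔT} ⇒ r = 2
Π count = n − r = 7 − 2 = 5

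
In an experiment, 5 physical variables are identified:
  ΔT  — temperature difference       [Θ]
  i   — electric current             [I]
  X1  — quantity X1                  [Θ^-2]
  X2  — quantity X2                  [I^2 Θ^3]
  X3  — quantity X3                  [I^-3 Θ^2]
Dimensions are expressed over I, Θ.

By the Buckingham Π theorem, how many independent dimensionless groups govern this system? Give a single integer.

3

Write exponents as rows I,Θ / cols ΔT,i,X1,X2,X3:
  I: [ 0  1  0  2 -3]
  Θ: [ 1  0 -2  3  2]
Echelon form has 2 nonzero rows (pivots: ΔT,i)
Π count = n − r = 5 − 2 = 3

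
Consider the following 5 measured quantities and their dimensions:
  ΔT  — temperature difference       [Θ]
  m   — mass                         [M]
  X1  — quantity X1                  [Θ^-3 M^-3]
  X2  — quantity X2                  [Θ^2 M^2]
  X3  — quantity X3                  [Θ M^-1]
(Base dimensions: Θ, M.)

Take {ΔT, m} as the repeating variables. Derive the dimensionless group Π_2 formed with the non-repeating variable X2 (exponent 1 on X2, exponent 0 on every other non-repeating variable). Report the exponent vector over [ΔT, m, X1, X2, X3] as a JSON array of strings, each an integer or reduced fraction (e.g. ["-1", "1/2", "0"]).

["-2", "-2", "0", "1", "0"]

Dimensional matrix (Θ×M by ΔT×m×X1×X2×X3):
  Θ: [ 1  0 -3  2  1]
  M: [ 0  1 -3  2 -1]
Row reduction gives pivot columns ΔT,m; rank = 2
Repeat: ΔT,m; free: X1,X2,X3
RREF:
  r0: [   1    0   -3    2    1]
  r1: [   0    1   -3    2   -1]
Fix exponent of X2 at 1, X1 at 0, X3 at 0; solve each RREF row for its pivot's exponent:
  r0: exp(ΔT) + (2)·1 = 0 ⇒ exp(ΔT) = -2
  r1: exp(m) + (2)·1 = 0 ⇒ exp(m) = -2
Π_2 = ΔT^-2 · m^-2 · X2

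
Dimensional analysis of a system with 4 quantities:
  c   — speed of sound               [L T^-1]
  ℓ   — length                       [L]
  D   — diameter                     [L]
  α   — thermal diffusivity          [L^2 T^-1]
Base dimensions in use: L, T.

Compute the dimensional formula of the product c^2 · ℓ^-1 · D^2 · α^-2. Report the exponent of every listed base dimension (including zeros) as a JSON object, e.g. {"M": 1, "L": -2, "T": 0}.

Exponent matrix [L,T] × [c,ℓ,D,α]:
  L: [ 1  1  1  2]
  T: [-1  0  0 -1]
  [L]: (2)·1+(-1)·1+(2)·1+(-2)·2 = -1
  [T]: (2)·-1+(-1)·0+(2)·0+(-2)·-1 = 0
⇒ L^-1

{"L": -1, "T": 0}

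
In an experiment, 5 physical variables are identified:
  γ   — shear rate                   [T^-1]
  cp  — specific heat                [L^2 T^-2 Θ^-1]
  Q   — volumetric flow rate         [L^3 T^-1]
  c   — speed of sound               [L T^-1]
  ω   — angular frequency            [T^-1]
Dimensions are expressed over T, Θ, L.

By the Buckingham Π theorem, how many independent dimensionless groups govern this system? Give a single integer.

Exponent matrix [T,Θ,L] × [γ,cp,Q,c,ω]:
  T: [-1 -2 -1 -1 -1]
  Θ: [ 0 -1  0  0  0]
  L: [ 0  2  3  1  0]
Row reduction gives pivot columns γ,cp,Q; rank = 3
Π count = n − r = 5 − 3 = 2

2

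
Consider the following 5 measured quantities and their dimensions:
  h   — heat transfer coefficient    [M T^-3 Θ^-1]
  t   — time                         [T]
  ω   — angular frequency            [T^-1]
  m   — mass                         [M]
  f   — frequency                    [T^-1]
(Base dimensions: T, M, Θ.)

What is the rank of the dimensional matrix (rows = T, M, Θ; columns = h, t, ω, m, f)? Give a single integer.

Write exponents as rows T,M,Θ / cols h,t,ω,m,f:
  T: [-3  1 -1  0 -1]
  M: [ 1  0  0  1  0]
  Θ: [-1  0  0  0  0]
Echelon form has 3 nonzero rows (pivots: h,t,m)

3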